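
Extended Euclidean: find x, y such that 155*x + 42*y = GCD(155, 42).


Tabular extended Euclidean (each row: r = 155*s + 42*t):
r=155, s=1, t=0
r=42, s=0, t=1
q=3: r=29, s=1, t=-3   [155*(1) + 42*(-3) = 29]
q=1: r=13, s=-1, t=4   [155*(-1) + 42*(4) = 13]
q=2: r=3, s=3, t=-11   [155*(3) + 42*(-11) = 3]
q=4: r=1, s=-13, t=48   [155*(-13) + 42*(48) = 1]
q=3: r=0, s=42, t=-155   [155*(42) + 42*(-155) = 0]
GCD = 1; from the row with r=1: x=-13, y=48
Check: 155*(-13) + 42*(48) = -2015 + 2016 = 1

GCD = 1, x = -13, y = 48


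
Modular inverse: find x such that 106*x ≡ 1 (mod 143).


Use the extended Euclidean algorithm on (143, 106); each row r = 143*s + 106*t:
r=143, s=1, t=0
r=106, s=0, t=1
q=1: r=37, s=1, t=-1   [143*(1) + 106*(-1) = 37]
q=2: r=32, s=-2, t=3   [143*(-2) + 106*(3) = 32]
q=1: r=5, s=3, t=-4   [143*(3) + 106*(-4) = 5]
q=6: r=2, s=-20, t=27   [143*(-20) + 106*(27) = 2]
q=2: r=1, s=43, t=-58   [143*(43) + 106*(-58) = 1]
q=2: r=0, s=-106, t=143   [143*(-106) + 106*(143) = 0]
GCD = 1 with t = -58, so 106*(-58) ≡ 1 (mod 143)
Inverse = -58 mod 143 = 85
Check: 106 * 85 = 9010 ≡ 1 (mod 143)

106^(-1) ≡ 85 (mod 143)


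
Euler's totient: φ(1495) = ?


1495 = 5 × 13 × 23
Prime factors: 5, 13, 23
φ(1495) = 1495 × (1-1/5) × (1-1/13) × (1-1/23)
= 1495 × 4/5 × 12/13 × 22/23 = 1056

φ(1495) = 1056


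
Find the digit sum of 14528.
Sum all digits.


1 + 4 + 5 + 2 + 8 = 20


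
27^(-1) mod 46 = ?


Use the extended Euclidean algorithm on (46, 27); each row r = 46*s + 27*t:
r=46, s=1, t=0
r=27, s=0, t=1
q=1: r=19, s=1, t=-1   [46*(1) + 27*(-1) = 19]
q=1: r=8, s=-1, t=2   [46*(-1) + 27*(2) = 8]
q=2: r=3, s=3, t=-5   [46*(3) + 27*(-5) = 3]
q=2: r=2, s=-7, t=12   [46*(-7) + 27*(12) = 2]
q=1: r=1, s=10, t=-17   [46*(10) + 27*(-17) = 1]
q=2: r=0, s=-27, t=46   [46*(-27) + 27*(46) = 0]
GCD = 1 with t = -17, so 27*(-17) ≡ 1 (mod 46)
Inverse = -17 mod 46 = 29
Check: 27 * 29 = 783 ≡ 1 (mod 46)

27^(-1) ≡ 29 (mod 46)


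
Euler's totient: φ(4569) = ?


4569 = 3 × 1523
Prime factors: 3, 1523
φ(4569) = 4569 × (1-1/3) × (1-1/1523)
= 4569 × 2/3 × 1522/1523 = 3044

φ(4569) = 3044


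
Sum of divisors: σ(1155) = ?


Divisors of 1155: 1, 3, 5, 7, 11, 15, 21, 33, 35, 55, 77, 105, 165, 231, 385, 1155
Sum = 1 + 3 + 5 + 7 + 11 + 15 + 21 + 33 + 35 + 55 + 77 + 105 + 165 + 231 + 385 + 1155 = 2304

σ(1155) = 2304


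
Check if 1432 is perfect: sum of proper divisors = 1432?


Proper divisors of 1432: 1, 2, 4, 8, 179, 358, 716
Sum = 1 + 2 + 4 + 8 + 179 + 358 + 716 = 1268

No, 1432 is not perfect (1268 ≠ 1432)


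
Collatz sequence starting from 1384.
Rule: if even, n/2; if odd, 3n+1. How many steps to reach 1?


1384 → 692 → 346 → 173 → 520 → 260 → 130 → 65 → 196 → 98 → 49 → 148 → 74 → 37 → 112 → 56 → 28 → 14 → 7 → 22 → 11 → 34 → 17 → 52 → 26 → 13 → 40 → 20 → 10 → 5 → 16 → 8 → 4 → 2 → 1
Total steps = 34

34 steps


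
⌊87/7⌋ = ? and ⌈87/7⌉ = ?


87/7 = 12.4286
floor = 12
ceil = 13

floor = 12, ceil = 13


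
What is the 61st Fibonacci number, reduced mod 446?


F(k) mod 446 for k=1..61:
1, 1, 2, 3, 5, 8, 13, 21, 34, 55, 89, 144, 233, 377, 164, 95, 259, 354, 167, 75, 242, 317, 113, 430, 97, 81, 178, 259, 437, 250, 241, 45, 286, 331, 171, 56, 227, 283, 64, 347, 411, 312, 277, 143, 420, 117, 91, 208, 299, 61, 360, 421, 335, 310, 199, 63, 262, 325, 141, 20, 161
F(61) mod 446 = 161


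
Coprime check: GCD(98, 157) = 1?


Euclidean algorithm:
157 = 1 * 98 + 59
98 = 1 * 59 + 39
59 = 1 * 39 + 20
39 = 1 * 20 + 19
20 = 1 * 19 + 1
19 = 19 * 1 + 0
GCD(98, 157) = 1

Yes, coprime (GCD = 1)


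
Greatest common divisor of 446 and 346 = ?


446 = 1 * 346 + 100
346 = 3 * 100 + 46
100 = 2 * 46 + 8
46 = 5 * 8 + 6
8 = 1 * 6 + 2
6 = 3 * 2 + 0
GCD = 2


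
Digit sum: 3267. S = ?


3 + 2 + 6 + 7 = 18


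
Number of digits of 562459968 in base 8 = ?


562459968 in base 8 = 4141472500
Number of digits = 10

10 digits (base 8)


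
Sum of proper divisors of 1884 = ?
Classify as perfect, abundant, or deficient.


Proper divisors: 1, 2, 3, 4, 6, 12, 157, 314, 471, 628, 942
Sum = 1 + 2 + 3 + 4 + 6 + 12 + 157 + 314 + 471 + 628 + 942 = 2540
2540 > 1884 → abundant

s(1884) = 2540 (abundant)


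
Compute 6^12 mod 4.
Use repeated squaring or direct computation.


6^1 mod 4 = 2
6^2 mod 4 = 0
6^3 mod 4 = 0
6^4 mod 4 = 0
6^5 mod 4 = 0
6^6 mod 4 = 0
6^7 mod 4 = 0
6^8 mod 4 = 0
6^9 mod 4 = 0
6^10 mod 4 = 0
6^11 mod 4 = 0
6^12 mod 4 = 0


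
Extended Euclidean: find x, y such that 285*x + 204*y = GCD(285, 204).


Tabular extended Euclidean (each row: r = 285*s + 204*t):
r=285, s=1, t=0
r=204, s=0, t=1
q=1: r=81, s=1, t=-1   [285*(1) + 204*(-1) = 81]
q=2: r=42, s=-2, t=3   [285*(-2) + 204*(3) = 42]
q=1: r=39, s=3, t=-4   [285*(3) + 204*(-4) = 39]
q=1: r=3, s=-5, t=7   [285*(-5) + 204*(7) = 3]
q=13: r=0, s=68, t=-95   [285*(68) + 204*(-95) = 0]
GCD = 3; from the row with r=3: x=-5, y=7
Check: 285*(-5) + 204*(7) = -1425 + 1428 = 3

GCD = 3, x = -5, y = 7


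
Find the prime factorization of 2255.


2255 / 5 = 451
451 / 11 = 41
41 / 41 = 1
2255 = 5 × 11 × 41


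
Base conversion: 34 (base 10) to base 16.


34 (base 10) = 34 (decimal)
34 (decimal) = 22 (base 16)


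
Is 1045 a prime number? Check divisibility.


1045 / 5 = 209 (exact division)
1045 is NOT prime.

No, 1045 is not prime


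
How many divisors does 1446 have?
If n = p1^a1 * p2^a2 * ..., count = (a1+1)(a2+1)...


1446 = 2^1 × 3^1 × 241^1
d(1446) = (1+1) × (1+1) × (1+1) = 8

8 divisors


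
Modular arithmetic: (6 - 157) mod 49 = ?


6 - 157 = -151
-151 mod 49 = 45


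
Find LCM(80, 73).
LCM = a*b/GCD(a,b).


GCD(80, 73) = 1
LCM = 80*73/1 = 5840/1 = 5840

LCM = 5840


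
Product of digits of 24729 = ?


2 × 4 × 7 × 2 × 9 = 1008


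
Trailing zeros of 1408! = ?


floor(1408/5) = 281
floor(1408/25) = 56
floor(1408/125) = 11
floor(1408/625) = 2
Total = 350

350 trailing zeros


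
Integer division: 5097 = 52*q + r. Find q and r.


5097 = 52 * 98 + 1
Check: 5096 + 1 = 5097

q = 98, r = 1


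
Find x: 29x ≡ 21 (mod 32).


GCD(29, 32) = 1, unique solution
a^(-1) mod 32 = 21
x = 21 * 21 mod 32 = 25

x ≡ 25 (mod 32)


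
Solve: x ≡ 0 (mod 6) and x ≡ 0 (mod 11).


M = 6*11 = 66
M1 = M/6 = 11, M2 = M/11 = 6
M1^(-1) mod 6 = 5, M2^(-1) mod 11 = 2
x = 0*11*5 + 0*6*2 = 0
0 mod 66 = 0
Check: 0 mod 6 = 0 ✓, 0 mod 11 = 0 ✓

x ≡ 0 (mod 66)


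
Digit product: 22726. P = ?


2 × 2 × 7 × 2 × 6 = 336


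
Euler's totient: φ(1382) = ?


1382 = 2 × 691
Prime factors: 2, 691
φ(1382) = 1382 × (1-1/2) × (1-1/691)
= 1382 × 1/2 × 690/691 = 690

φ(1382) = 690


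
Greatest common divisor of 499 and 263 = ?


499 = 1 * 263 + 236
263 = 1 * 236 + 27
236 = 8 * 27 + 20
27 = 1 * 20 + 7
20 = 2 * 7 + 6
7 = 1 * 6 + 1
6 = 6 * 1 + 0
GCD = 1


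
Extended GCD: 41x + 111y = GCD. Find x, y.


Tabular extended Euclidean (each row: r = 41*s + 111*t):
r=41, s=1, t=0
r=111, s=0, t=1
q=0: r=41, s=1, t=0   [41*(1) + 111*(0) = 41]
q=2: r=29, s=-2, t=1   [41*(-2) + 111*(1) = 29]
q=1: r=12, s=3, t=-1   [41*(3) + 111*(-1) = 12]
q=2: r=5, s=-8, t=3   [41*(-8) + 111*(3) = 5]
q=2: r=2, s=19, t=-7   [41*(19) + 111*(-7) = 2]
q=2: r=1, s=-46, t=17   [41*(-46) + 111*(17) = 1]
q=2: r=0, s=111, t=-41   [41*(111) + 111*(-41) = 0]
GCD = 1; from the row with r=1: x=-46, y=17
Check: 41*(-46) + 111*(17) = -1886 + 1887 = 1

GCD = 1, x = -46, y = 17


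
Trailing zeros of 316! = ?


floor(316/5) = 63
floor(316/25) = 12
floor(316/125) = 2
Total = 77

77 trailing zeros


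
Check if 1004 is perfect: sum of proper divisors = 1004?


Proper divisors of 1004: 1, 2, 4, 251, 502
Sum = 1 + 2 + 4 + 251 + 502 = 760

No, 1004 is not perfect (760 ≠ 1004)


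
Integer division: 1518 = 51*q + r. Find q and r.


1518 = 51 * 29 + 39
Check: 1479 + 39 = 1518

q = 29, r = 39


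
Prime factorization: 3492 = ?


3492 / 2 = 1746
1746 / 2 = 873
873 / 3 = 291
291 / 3 = 97
97 / 97 = 1
3492 = 2^2 × 3^2 × 97


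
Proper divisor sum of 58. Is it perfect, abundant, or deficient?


Proper divisors: 1, 2, 29
Sum = 1 + 2 + 29 = 32
32 < 58 → deficient

s(58) = 32 (deficient)


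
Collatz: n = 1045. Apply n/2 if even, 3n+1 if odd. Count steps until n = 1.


1045 → 3136 → 1568 → 784 → 392 → 196 → 98 → 49 → 148 → 74 → 37 → 112 → 56 → 28 → 14 → 7 → 22 → 11 → 34 → 17 → 52 → 26 → 13 → 40 → 20 → 10 → 5 → 16 → 8 → 4 → 2 → 1
Total steps = 31

31 steps


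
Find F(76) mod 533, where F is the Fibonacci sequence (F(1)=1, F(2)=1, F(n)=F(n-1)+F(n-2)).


F(k) mod 533 for k=1..76:
1, 1, 2, 3, 5, 8, 13, 21, 34, 55, 89, 144, 233, 377, 77, 454, 531, 452, 450, 369, 286, 122, 408, 530, 405, 402, 274, 143, 417, 27, 444, 471, 382, 320, 169, 489, 125, 81, 206, 287, 493, 247, 207, 454, 128, 49, 177, 226, 403, 96, 499, 62, 28, 90, 118, 208, 326, 1, 327, 328, 122, 450, 39, 489, 528, 484, 479, 430, 376, 273, 116, 389, 505, 361, 333, 161
F(76) mod 533 = 161


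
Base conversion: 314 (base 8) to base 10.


314 (base 8) = 204 (decimal)
204 (decimal) = 204 (base 10)


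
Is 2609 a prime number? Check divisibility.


Check divisors up to sqrt(2609) = 51.0784
No divisors found.
2609 is prime.

Yes, 2609 is prime


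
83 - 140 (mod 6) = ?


83 - 140 = -57
-57 mod 6 = 3


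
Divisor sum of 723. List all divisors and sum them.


Divisors of 723: 1, 3, 241, 723
Sum = 1 + 3 + 241 + 723 = 968

σ(723) = 968


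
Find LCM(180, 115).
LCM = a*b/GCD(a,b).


GCD(180, 115) = 5
LCM = 180*115/5 = 20700/5 = 4140

LCM = 4140


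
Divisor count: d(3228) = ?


3228 = 2^2 × 3^1 × 269^1
d(3228) = (2+1) × (1+1) × (1+1) = 12

12 divisors


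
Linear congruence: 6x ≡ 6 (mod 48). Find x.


GCD(6, 48) = 6 divides 6
Divide: 1x ≡ 1 (mod 8)
x ≡ 1 (mod 8)


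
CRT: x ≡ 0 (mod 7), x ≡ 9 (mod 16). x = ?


M = 7*16 = 112
M1 = M/7 = 16, M2 = M/16 = 7
M1^(-1) mod 7 = 4, M2^(-1) mod 16 = 7
x = 0*16*4 + 9*7*7 = 441
441 mod 112 = 105
Check: 105 mod 7 = 0 ✓, 105 mod 16 = 9 ✓

x ≡ 105 (mod 112)


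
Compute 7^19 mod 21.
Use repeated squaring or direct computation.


7^1 mod 21 = 7
7^2 mod 21 = 7
7^3 mod 21 = 7
7^4 mod 21 = 7
7^5 mod 21 = 7
7^6 mod 21 = 7
7^7 mod 21 = 7
7^8 mod 21 = 7
7^9 mod 21 = 7
7^10 mod 21 = 7
7^11 mod 21 = 7
7^12 mod 21 = 7
7^13 mod 21 = 7
7^14 mod 21 = 7
7^15 mod 21 = 7
7^16 mod 21 = 7
7^17 mod 21 = 7
7^18 mod 21 = 7
7^19 mod 21 = 7


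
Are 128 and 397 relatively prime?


Euclidean algorithm:
397 = 3 * 128 + 13
128 = 9 * 13 + 11
13 = 1 * 11 + 2
11 = 5 * 2 + 1
2 = 2 * 1 + 0
GCD(128, 397) = 1

Yes, coprime (GCD = 1)


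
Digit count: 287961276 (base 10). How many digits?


287961276 has 9 digits in base 10
floor(log10(287961276)) + 1 = floor(8.4593) + 1 = 9

9 digits (base 10)


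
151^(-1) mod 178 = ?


Use the extended Euclidean algorithm on (178, 151); each row r = 178*s + 151*t:
r=178, s=1, t=0
r=151, s=0, t=1
q=1: r=27, s=1, t=-1   [178*(1) + 151*(-1) = 27]
q=5: r=16, s=-5, t=6   [178*(-5) + 151*(6) = 16]
q=1: r=11, s=6, t=-7   [178*(6) + 151*(-7) = 11]
q=1: r=5, s=-11, t=13   [178*(-11) + 151*(13) = 5]
q=2: r=1, s=28, t=-33   [178*(28) + 151*(-33) = 1]
q=5: r=0, s=-151, t=178   [178*(-151) + 151*(178) = 0]
GCD = 1 with t = -33, so 151*(-33) ≡ 1 (mod 178)
Inverse = -33 mod 178 = 145
Check: 151 * 145 = 21895 ≡ 1 (mod 178)

151^(-1) ≡ 145 (mod 178)


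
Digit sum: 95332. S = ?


9 + 5 + 3 + 3 + 2 = 22


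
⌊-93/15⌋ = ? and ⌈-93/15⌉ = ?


-93/15 = -6.2000
floor = -7
ceil = -6

floor = -7, ceil = -6


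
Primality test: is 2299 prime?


2299 / 11 = 209 (exact division)
2299 is NOT prime.

No, 2299 is not prime


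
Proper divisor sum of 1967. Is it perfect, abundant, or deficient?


Proper divisors: 1, 7, 281
Sum = 1 + 7 + 281 = 289
289 < 1967 → deficient

s(1967) = 289 (deficient)


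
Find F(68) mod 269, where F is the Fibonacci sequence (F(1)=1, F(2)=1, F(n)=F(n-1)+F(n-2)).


F(k) mod 269 for k=1..68:
1, 1, 2, 3, 5, 8, 13, 21, 34, 55, 89, 144, 233, 108, 72, 180, 252, 163, 146, 40, 186, 226, 143, 100, 243, 74, 48, 122, 170, 23, 193, 216, 140, 87, 227, 45, 3, 48, 51, 99, 150, 249, 130, 110, 240, 81, 52, 133, 185, 49, 234, 14, 248, 262, 241, 234, 206, 171, 108, 10, 118, 128, 246, 105, 82, 187, 0, 187
F(68) mod 269 = 187


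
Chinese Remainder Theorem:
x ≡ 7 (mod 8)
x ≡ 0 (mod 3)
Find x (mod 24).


M = 8*3 = 24
M1 = M/8 = 3, M2 = M/3 = 8
M1^(-1) mod 8 = 3, M2^(-1) mod 3 = 2
x = 7*3*3 + 0*8*2 = 63
63 mod 24 = 15
Check: 15 mod 8 = 7 ✓, 15 mod 3 = 0 ✓

x ≡ 15 (mod 24)


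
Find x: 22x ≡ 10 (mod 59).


GCD(22, 59) = 1, unique solution
a^(-1) mod 59 = 51
x = 51 * 10 mod 59 = 38

x ≡ 38 (mod 59)


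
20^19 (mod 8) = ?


20^1 mod 8 = 4
20^2 mod 8 = 0
20^3 mod 8 = 0
20^4 mod 8 = 0
20^5 mod 8 = 0
20^6 mod 8 = 0
20^7 mod 8 = 0
20^8 mod 8 = 0
20^9 mod 8 = 0
20^10 mod 8 = 0
20^11 mod 8 = 0
20^12 mod 8 = 0
20^13 mod 8 = 0
20^14 mod 8 = 0
20^15 mod 8 = 0
20^16 mod 8 = 0
20^17 mod 8 = 0
20^18 mod 8 = 0
20^19 mod 8 = 0


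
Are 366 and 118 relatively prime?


Euclidean algorithm:
366 = 3 * 118 + 12
118 = 9 * 12 + 10
12 = 1 * 10 + 2
10 = 5 * 2 + 0
GCD(366, 118) = 2

No, not coprime (GCD = 2)


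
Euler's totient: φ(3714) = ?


3714 = 2 × 3 × 619
Prime factors: 2, 3, 619
φ(3714) = 3714 × (1-1/2) × (1-1/3) × (1-1/619)
= 3714 × 1/2 × 2/3 × 618/619 = 1236

φ(3714) = 1236


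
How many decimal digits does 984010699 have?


984010699 has 9 digits in base 10
floor(log10(984010699)) + 1 = floor(8.9930) + 1 = 9

9 digits (base 10)


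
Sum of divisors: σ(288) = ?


Divisors of 288: 1, 2, 3, 4, 6, 8, 9, 12, 16, 18, 24, 32, 36, 48, 72, 96, 144, 288
Sum = 1 + 2 + 3 + 4 + 6 + 8 + 9 + 12 + 16 + 18 + 24 + 32 + 36 + 48 + 72 + 96 + 144 + 288 = 819

σ(288) = 819


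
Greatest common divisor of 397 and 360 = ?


397 = 1 * 360 + 37
360 = 9 * 37 + 27
37 = 1 * 27 + 10
27 = 2 * 10 + 7
10 = 1 * 7 + 3
7 = 2 * 3 + 1
3 = 3 * 1 + 0
GCD = 1


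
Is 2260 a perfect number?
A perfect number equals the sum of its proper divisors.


Proper divisors of 2260: 1, 2, 4, 5, 10, 20, 113, 226, 452, 565, 1130
Sum = 1 + 2 + 4 + 5 + 10 + 20 + 113 + 226 + 452 + 565 + 1130 = 2528

No, 2260 is not perfect (2528 ≠ 2260)


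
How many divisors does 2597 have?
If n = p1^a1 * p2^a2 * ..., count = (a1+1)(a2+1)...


2597 = 7^2 × 53^1
d(2597) = (2+1) × (1+1) = 6

6 divisors


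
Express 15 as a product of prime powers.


15 / 3 = 5
5 / 5 = 1
15 = 3 × 5


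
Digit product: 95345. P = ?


9 × 5 × 3 × 4 × 5 = 2700


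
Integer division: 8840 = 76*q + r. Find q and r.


8840 = 76 * 116 + 24
Check: 8816 + 24 = 8840

q = 116, r = 24


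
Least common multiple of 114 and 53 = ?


GCD(114, 53) = 1
LCM = 114*53/1 = 6042/1 = 6042

LCM = 6042


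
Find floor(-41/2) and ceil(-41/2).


-41/2 = -20.5000
floor = -21
ceil = -20

floor = -21, ceil = -20


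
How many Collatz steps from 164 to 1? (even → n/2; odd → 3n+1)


164 → 82 → 41 → 124 → 62 → 31 → 94 → 47 → 142 → 71 → 214 → 107 → 322 → 161 → 484 → 242 → 121 → 364 → 182 → 91 → 274 → 137 → 412 → 206 → 103 → 310 → 155 → 466 → 233 → 700 → 350 → 175 → 526 → 263 → 790 → 395 → 1186 → 593 → 1780 → 890 → 445 → 1336 → 668 → 334 → 167 → 502 → 251 → 754 → 377 → 1132 → 566 → 283 → 850 → 425 → 1276 → 638 → 319 → 958 → 479 → 1438 → 719 → 2158 → 1079 → 3238 → 1619 → 4858 → 2429 → 7288 → 3644 → 1822 → 911 → 2734 → 1367 → 4102 → 2051 → 6154 → 3077 → 9232 → 4616 → 2308 → 1154 → 577 → 1732 → 866 → 433 → 1300 → 650 → 325 → 976 → 488 → 244 → 122 → 61 → 184 → 92 → 46 → 23 → 70 → 35 → 106 → 53 → 160 → 80 → 40 → 20 → 10 → 5 → 16 → 8 → 4 → 2 → 1
Total steps = 111

111 steps


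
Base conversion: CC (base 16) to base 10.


CC (base 16) = 204 (decimal)
204 (decimal) = 204 (base 10)


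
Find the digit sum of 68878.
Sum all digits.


6 + 8 + 8 + 7 + 8 = 37


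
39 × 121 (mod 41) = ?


39 × 121 = 4719
4719 mod 41 = 4


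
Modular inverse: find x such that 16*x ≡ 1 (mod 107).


Use the extended Euclidean algorithm on (107, 16); each row r = 107*s + 16*t:
r=107, s=1, t=0
r=16, s=0, t=1
q=6: r=11, s=1, t=-6   [107*(1) + 16*(-6) = 11]
q=1: r=5, s=-1, t=7   [107*(-1) + 16*(7) = 5]
q=2: r=1, s=3, t=-20   [107*(3) + 16*(-20) = 1]
q=5: r=0, s=-16, t=107   [107*(-16) + 16*(107) = 0]
GCD = 1 with t = -20, so 16*(-20) ≡ 1 (mod 107)
Inverse = -20 mod 107 = 87
Check: 16 * 87 = 1392 ≡ 1 (mod 107)

16^(-1) ≡ 87 (mod 107)


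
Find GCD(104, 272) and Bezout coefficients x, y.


Tabular extended Euclidean (each row: r = 104*s + 272*t):
r=104, s=1, t=0
r=272, s=0, t=1
q=0: r=104, s=1, t=0   [104*(1) + 272*(0) = 104]
q=2: r=64, s=-2, t=1   [104*(-2) + 272*(1) = 64]
q=1: r=40, s=3, t=-1   [104*(3) + 272*(-1) = 40]
q=1: r=24, s=-5, t=2   [104*(-5) + 272*(2) = 24]
q=1: r=16, s=8, t=-3   [104*(8) + 272*(-3) = 16]
q=1: r=8, s=-13, t=5   [104*(-13) + 272*(5) = 8]
q=2: r=0, s=34, t=-13   [104*(34) + 272*(-13) = 0]
GCD = 8; from the row with r=8: x=-13, y=5
Check: 104*(-13) + 272*(5) = -1352 + 1360 = 8

GCD = 8, x = -13, y = 5


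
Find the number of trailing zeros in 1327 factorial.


floor(1327/5) = 265
floor(1327/25) = 53
floor(1327/125) = 10
floor(1327/625) = 2
Total = 330

330 trailing zeros


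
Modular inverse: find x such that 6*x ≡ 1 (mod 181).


Use the extended Euclidean algorithm on (181, 6); each row r = 181*s + 6*t:
r=181, s=1, t=0
r=6, s=0, t=1
q=30: r=1, s=1, t=-30   [181*(1) + 6*(-30) = 1]
q=6: r=0, s=-6, t=181   [181*(-6) + 6*(181) = 0]
GCD = 1 with t = -30, so 6*(-30) ≡ 1 (mod 181)
Inverse = -30 mod 181 = 151
Check: 6 * 151 = 906 ≡ 1 (mod 181)

6^(-1) ≡ 151 (mod 181)


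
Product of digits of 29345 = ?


2 × 9 × 3 × 4 × 5 = 1080


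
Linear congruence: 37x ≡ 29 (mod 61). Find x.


GCD(37, 61) = 1, unique solution
a^(-1) mod 61 = 33
x = 33 * 29 mod 61 = 42

x ≡ 42 (mod 61)


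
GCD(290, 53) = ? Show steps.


290 = 5 * 53 + 25
53 = 2 * 25 + 3
25 = 8 * 3 + 1
3 = 3 * 1 + 0
GCD = 1


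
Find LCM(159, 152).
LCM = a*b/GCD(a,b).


GCD(159, 152) = 1
LCM = 159*152/1 = 24168/1 = 24168

LCM = 24168


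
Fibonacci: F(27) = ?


Sequence: 1, 1, 2, 3, 5, 8, 13, 21, 34, 55, 89, 144, 233, 377, 610, 987, 1597, 2584, 4181, 6765, 10946, 17711, 28657, 46368, 75025, 121393, 196418
F(27) = 196418


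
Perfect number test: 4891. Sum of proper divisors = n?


Proper divisors of 4891: 1, 67, 73
Sum = 1 + 67 + 73 = 141

No, 4891 is not perfect (141 ≠ 4891)


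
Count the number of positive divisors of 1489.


1489 = 1489^1
d(1489) = (1+1) = 2

2 divisors


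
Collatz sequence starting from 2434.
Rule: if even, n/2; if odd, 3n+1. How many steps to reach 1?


2434 → 1217 → 3652 → 1826 → 913 → 2740 → 1370 → 685 → 2056 → 1028 → 514 → 257 → 772 → 386 → 193 → 580 → 290 → 145 → 436 → 218 → 109 → 328 → 164 → 82 → 41 → 124 → 62 → 31 → 94 → 47 → 142 → 71 → 214 → 107 → 322 → 161 → 484 → 242 → 121 → 364 → 182 → 91 → 274 → 137 → 412 → 206 → 103 → 310 → 155 → 466 → 233 → 700 → 350 → 175 → 526 → 263 → 790 → 395 → 1186 → 593 → 1780 → 890 → 445 → 1336 → 668 → 334 → 167 → 502 → 251 → 754 → 377 → 1132 → 566 → 283 → 850 → 425 → 1276 → 638 → 319 → 958 → 479 → 1438 → 719 → 2158 → 1079 → 3238 → 1619 → 4858 → 2429 → 7288 → 3644 → 1822 → 911 → 2734 → 1367 → 4102 → 2051 → 6154 → 3077 → 9232 → 4616 → 2308 → 1154 → 577 → 1732 → 866 → 433 → 1300 → 650 → 325 → 976 → 488 → 244 → 122 → 61 → 184 → 92 → 46 → 23 → 70 → 35 → 106 → 53 → 160 → 80 → 40 → 20 → 10 → 5 → 16 → 8 → 4 → 2 → 1
Total steps = 133

133 steps


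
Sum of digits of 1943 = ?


1 + 9 + 4 + 3 = 17


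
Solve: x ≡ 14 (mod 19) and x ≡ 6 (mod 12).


M = 19*12 = 228
M1 = M/19 = 12, M2 = M/12 = 19
M1^(-1) mod 19 = 8, M2^(-1) mod 12 = 7
x = 14*12*8 + 6*19*7 = 2142
2142 mod 228 = 90
Check: 90 mod 19 = 14 ✓, 90 mod 12 = 6 ✓

x ≡ 90 (mod 228)


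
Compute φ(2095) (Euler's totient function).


2095 = 5 × 419
Prime factors: 5, 419
φ(2095) = 2095 × (1-1/5) × (1-1/419)
= 2095 × 4/5 × 418/419 = 1672

φ(2095) = 1672


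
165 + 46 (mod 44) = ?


165 + 46 = 211
211 mod 44 = 35


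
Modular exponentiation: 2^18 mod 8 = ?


2^1 mod 8 = 2
2^2 mod 8 = 4
2^3 mod 8 = 0
2^4 mod 8 = 0
2^5 mod 8 = 0
2^6 mod 8 = 0
2^7 mod 8 = 0
2^8 mod 8 = 0
2^9 mod 8 = 0
2^10 mod 8 = 0
2^11 mod 8 = 0
2^12 mod 8 = 0
2^13 mod 8 = 0
2^14 mod 8 = 0
2^15 mod 8 = 0
2^16 mod 8 = 0
2^17 mod 8 = 0
2^18 mod 8 = 0


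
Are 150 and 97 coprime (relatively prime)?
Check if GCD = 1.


Euclidean algorithm:
150 = 1 * 97 + 53
97 = 1 * 53 + 44
53 = 1 * 44 + 9
44 = 4 * 9 + 8
9 = 1 * 8 + 1
8 = 8 * 1 + 0
GCD(150, 97) = 1

Yes, coprime (GCD = 1)


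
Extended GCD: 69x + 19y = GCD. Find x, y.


Tabular extended Euclidean (each row: r = 69*s + 19*t):
r=69, s=1, t=0
r=19, s=0, t=1
q=3: r=12, s=1, t=-3   [69*(1) + 19*(-3) = 12]
q=1: r=7, s=-1, t=4   [69*(-1) + 19*(4) = 7]
q=1: r=5, s=2, t=-7   [69*(2) + 19*(-7) = 5]
q=1: r=2, s=-3, t=11   [69*(-3) + 19*(11) = 2]
q=2: r=1, s=8, t=-29   [69*(8) + 19*(-29) = 1]
q=2: r=0, s=-19, t=69   [69*(-19) + 19*(69) = 0]
GCD = 1; from the row with r=1: x=8, y=-29
Check: 69*(8) + 19*(-29) = 552 - 551 = 1

GCD = 1, x = 8, y = -29


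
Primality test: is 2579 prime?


Check divisors up to sqrt(2579) = 50.7839
No divisors found.
2579 is prime.

Yes, 2579 is prime


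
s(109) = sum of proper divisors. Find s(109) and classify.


Proper divisors: 1
Sum = 1 = 1
1 < 109 → deficient

s(109) = 1 (deficient)


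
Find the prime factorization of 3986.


3986 / 2 = 1993
1993 / 1993 = 1
3986 = 2 × 1993


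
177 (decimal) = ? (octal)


177 (base 10) = 177 (decimal)
177 (decimal) = 261 (base 8)


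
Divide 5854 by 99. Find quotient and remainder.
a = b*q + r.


5854 = 99 * 59 + 13
Check: 5841 + 13 = 5854

q = 59, r = 13


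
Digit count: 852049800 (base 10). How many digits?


852049800 has 9 digits in base 10
floor(log10(852049800)) + 1 = floor(8.9305) + 1 = 9

9 digits (base 10)


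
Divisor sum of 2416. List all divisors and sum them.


Divisors of 2416: 1, 2, 4, 8, 16, 151, 302, 604, 1208, 2416
Sum = 1 + 2 + 4 + 8 + 16 + 151 + 302 + 604 + 1208 + 2416 = 4712

σ(2416) = 4712


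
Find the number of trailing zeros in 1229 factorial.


floor(1229/5) = 245
floor(1229/25) = 49
floor(1229/125) = 9
floor(1229/625) = 1
Total = 304

304 trailing zeros


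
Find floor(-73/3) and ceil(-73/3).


-73/3 = -24.3333
floor = -25
ceil = -24

floor = -25, ceil = -24


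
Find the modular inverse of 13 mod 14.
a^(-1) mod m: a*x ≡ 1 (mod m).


Use the extended Euclidean algorithm on (14, 13); each row r = 14*s + 13*t:
r=14, s=1, t=0
r=13, s=0, t=1
q=1: r=1, s=1, t=-1   [14*(1) + 13*(-1) = 1]
q=13: r=0, s=-13, t=14   [14*(-13) + 13*(14) = 0]
GCD = 1 with t = -1, so 13*(-1) ≡ 1 (mod 14)
Inverse = -1 mod 14 = 13
Check: 13 * 13 = 169 ≡ 1 (mod 14)

13^(-1) ≡ 13 (mod 14)


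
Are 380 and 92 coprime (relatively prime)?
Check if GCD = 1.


Euclidean algorithm:
380 = 4 * 92 + 12
92 = 7 * 12 + 8
12 = 1 * 8 + 4
8 = 2 * 4 + 0
GCD(380, 92) = 4

No, not coprime (GCD = 4)


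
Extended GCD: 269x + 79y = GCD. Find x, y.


Tabular extended Euclidean (each row: r = 269*s + 79*t):
r=269, s=1, t=0
r=79, s=0, t=1
q=3: r=32, s=1, t=-3   [269*(1) + 79*(-3) = 32]
q=2: r=15, s=-2, t=7   [269*(-2) + 79*(7) = 15]
q=2: r=2, s=5, t=-17   [269*(5) + 79*(-17) = 2]
q=7: r=1, s=-37, t=126   [269*(-37) + 79*(126) = 1]
q=2: r=0, s=79, t=-269   [269*(79) + 79*(-269) = 0]
GCD = 1; from the row with r=1: x=-37, y=126
Check: 269*(-37) + 79*(126) = -9953 + 9954 = 1

GCD = 1, x = -37, y = 126


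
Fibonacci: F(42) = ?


Sequence: 1, 1, 2, 3, 5, 8, 13, 21, 34, 55, 89, 144, 233, 377, 610, 987, 1597, 2584, 4181, 6765, 10946, 17711, 28657, 46368, 75025, 121393, 196418, 317811, 514229, 832040, 1346269, 2178309, 3524578, 5702887, 9227465, 14930352, 24157817, 39088169, 63245986, 102334155, 165580141, 267914296
F(42) = 267914296


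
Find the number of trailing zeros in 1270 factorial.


floor(1270/5) = 254
floor(1270/25) = 50
floor(1270/125) = 10
floor(1270/625) = 2
Total = 316

316 trailing zeros


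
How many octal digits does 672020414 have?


672020414 in base 8 = 5003433676
Number of digits = 10

10 digits (base 8)


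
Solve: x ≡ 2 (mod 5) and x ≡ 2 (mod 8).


M = 5*8 = 40
M1 = M/5 = 8, M2 = M/8 = 5
M1^(-1) mod 5 = 2, M2^(-1) mod 8 = 5
x = 2*8*2 + 2*5*5 = 82
82 mod 40 = 2
Check: 2 mod 5 = 2 ✓, 2 mod 8 = 2 ✓

x ≡ 2 (mod 40)


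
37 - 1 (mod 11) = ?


37 - 1 = 36
36 mod 11 = 3


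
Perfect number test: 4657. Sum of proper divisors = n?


Proper divisors of 4657: 1
Sum = 1 = 1

No, 4657 is not perfect (1 ≠ 4657)


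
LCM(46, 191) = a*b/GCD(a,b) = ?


GCD(46, 191) = 1
LCM = 46*191/1 = 8786/1 = 8786

LCM = 8786


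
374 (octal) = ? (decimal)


374 (base 8) = 252 (decimal)
252 (decimal) = 252 (base 10)


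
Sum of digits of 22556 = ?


2 + 2 + 5 + 5 + 6 = 20


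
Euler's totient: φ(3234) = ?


3234 = 2 × 3 × 7^2 × 11
Prime factors: 2, 3, 7, 11
φ(3234) = 3234 × (1-1/2) × (1-1/3) × (1-1/7) × (1-1/11)
= 3234 × 1/2 × 2/3 × 6/7 × 10/11 = 840

φ(3234) = 840


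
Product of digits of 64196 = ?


6 × 4 × 1 × 9 × 6 = 1296


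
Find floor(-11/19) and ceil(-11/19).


-11/19 = -0.5789
floor = -1
ceil = 0

floor = -1, ceil = 0


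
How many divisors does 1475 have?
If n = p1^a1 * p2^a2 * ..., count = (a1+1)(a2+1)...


1475 = 5^2 × 59^1
d(1475) = (2+1) × (1+1) = 6

6 divisors


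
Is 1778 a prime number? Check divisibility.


1778 / 2 = 889 (exact division)
1778 is NOT prime.

No, 1778 is not prime


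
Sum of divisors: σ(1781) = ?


Divisors of 1781: 1, 13, 137, 1781
Sum = 1 + 13 + 137 + 1781 = 1932

σ(1781) = 1932


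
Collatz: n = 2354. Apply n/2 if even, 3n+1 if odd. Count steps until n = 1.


2354 → 1177 → 3532 → 1766 → 883 → 2650 → 1325 → 3976 → 1988 → 994 → 497 → 1492 → 746 → 373 → 1120 → 560 → 280 → 140 → 70 → 35 → 106 → 53 → 160 → 80 → 40 → 20 → 10 → 5 → 16 → 8 → 4 → 2 → 1
Total steps = 32

32 steps


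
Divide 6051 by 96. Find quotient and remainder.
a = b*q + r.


6051 = 96 * 63 + 3
Check: 6048 + 3 = 6051

q = 63, r = 3


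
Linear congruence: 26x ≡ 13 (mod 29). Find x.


GCD(26, 29) = 1, unique solution
a^(-1) mod 29 = 19
x = 19 * 13 mod 29 = 15

x ≡ 15 (mod 29)


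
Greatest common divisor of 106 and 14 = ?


106 = 7 * 14 + 8
14 = 1 * 8 + 6
8 = 1 * 6 + 2
6 = 3 * 2 + 0
GCD = 2


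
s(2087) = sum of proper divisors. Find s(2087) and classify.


Proper divisors: 1
Sum = 1 = 1
1 < 2087 → deficient

s(2087) = 1 (deficient)


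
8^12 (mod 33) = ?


8^1 mod 33 = 8
8^2 mod 33 = 31
8^3 mod 33 = 17
8^4 mod 33 = 4
8^5 mod 33 = 32
8^6 mod 33 = 25
8^7 mod 33 = 2
8^8 mod 33 = 16
8^9 mod 33 = 29
8^10 mod 33 = 1
8^11 mod 33 = 8
8^12 mod 33 = 31


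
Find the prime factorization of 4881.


4881 / 3 = 1627
1627 / 1627 = 1
4881 = 3 × 1627


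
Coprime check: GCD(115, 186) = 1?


Euclidean algorithm:
186 = 1 * 115 + 71
115 = 1 * 71 + 44
71 = 1 * 44 + 27
44 = 1 * 27 + 17
27 = 1 * 17 + 10
17 = 1 * 10 + 7
10 = 1 * 7 + 3
7 = 2 * 3 + 1
3 = 3 * 1 + 0
GCD(115, 186) = 1

Yes, coprime (GCD = 1)


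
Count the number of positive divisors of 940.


940 = 2^2 × 5^1 × 47^1
d(940) = (2+1) × (1+1) × (1+1) = 12

12 divisors


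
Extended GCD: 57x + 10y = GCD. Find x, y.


Tabular extended Euclidean (each row: r = 57*s + 10*t):
r=57, s=1, t=0
r=10, s=0, t=1
q=5: r=7, s=1, t=-5   [57*(1) + 10*(-5) = 7]
q=1: r=3, s=-1, t=6   [57*(-1) + 10*(6) = 3]
q=2: r=1, s=3, t=-17   [57*(3) + 10*(-17) = 1]
q=3: r=0, s=-10, t=57   [57*(-10) + 10*(57) = 0]
GCD = 1; from the row with r=1: x=3, y=-17
Check: 57*(3) + 10*(-17) = 171 - 170 = 1

GCD = 1, x = 3, y = -17


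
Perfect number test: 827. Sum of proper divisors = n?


Proper divisors of 827: 1
Sum = 1 = 1

No, 827 is not perfect (1 ≠ 827)


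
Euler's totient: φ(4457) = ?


4457 = 4457
Prime factors: 4457
φ(4457) = 4457 × (1-1/4457)
= 4457 × 4456/4457 = 4456

φ(4457) = 4456


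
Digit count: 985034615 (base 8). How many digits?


985034615 in base 8 = 7255467567
Number of digits = 10

10 digits (base 8)


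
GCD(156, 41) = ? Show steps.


156 = 3 * 41 + 33
41 = 1 * 33 + 8
33 = 4 * 8 + 1
8 = 8 * 1 + 0
GCD = 1


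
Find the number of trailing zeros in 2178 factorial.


floor(2178/5) = 435
floor(2178/25) = 87
floor(2178/125) = 17
floor(2178/625) = 3
Total = 542

542 trailing zeros


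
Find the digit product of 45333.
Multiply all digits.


4 × 5 × 3 × 3 × 3 = 540


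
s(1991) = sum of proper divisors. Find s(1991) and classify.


Proper divisors: 1, 11, 181
Sum = 1 + 11 + 181 = 193
193 < 1991 → deficient

s(1991) = 193 (deficient)


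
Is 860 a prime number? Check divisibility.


860 / 2 = 430 (exact division)
860 is NOT prime.

No, 860 is not prime


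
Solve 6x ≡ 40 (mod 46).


GCD(6, 46) = 2 divides 40
Divide: 3x ≡ 20 (mod 23)
x ≡ 22 (mod 23)


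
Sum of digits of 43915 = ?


4 + 3 + 9 + 1 + 5 = 22


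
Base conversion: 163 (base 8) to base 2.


163 (base 8) = 115 (decimal)
115 (decimal) = 1110011 (base 2)


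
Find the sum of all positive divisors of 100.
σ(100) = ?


Divisors of 100: 1, 2, 4, 5, 10, 20, 25, 50, 100
Sum = 1 + 2 + 4 + 5 + 10 + 20 + 25 + 50 + 100 = 217

σ(100) = 217


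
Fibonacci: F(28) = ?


Sequence: 1, 1, 2, 3, 5, 8, 13, 21, 34, 55, 89, 144, 233, 377, 610, 987, 1597, 2584, 4181, 6765, 10946, 17711, 28657, 46368, 75025, 121393, 196418, 317811
F(28) = 317811


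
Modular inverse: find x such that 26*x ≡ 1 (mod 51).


Use the extended Euclidean algorithm on (51, 26); each row r = 51*s + 26*t:
r=51, s=1, t=0
r=26, s=0, t=1
q=1: r=25, s=1, t=-1   [51*(1) + 26*(-1) = 25]
q=1: r=1, s=-1, t=2   [51*(-1) + 26*(2) = 1]
q=25: r=0, s=26, t=-51   [51*(26) + 26*(-51) = 0]
GCD = 1 with t = 2, so 26*(2) ≡ 1 (mod 51)
Inverse = 2 mod 51 = 2
Check: 26 * 2 = 52 ≡ 1 (mod 51)

26^(-1) ≡ 2 (mod 51)


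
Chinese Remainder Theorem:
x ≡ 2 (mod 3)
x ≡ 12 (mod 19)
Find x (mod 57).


M = 3*19 = 57
M1 = M/3 = 19, M2 = M/19 = 3
M1^(-1) mod 3 = 1, M2^(-1) mod 19 = 13
x = 2*19*1 + 12*3*13 = 506
506 mod 57 = 50
Check: 50 mod 3 = 2 ✓, 50 mod 19 = 12 ✓

x ≡ 50 (mod 57)


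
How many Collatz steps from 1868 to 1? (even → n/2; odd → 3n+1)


1868 → 934 → 467 → 1402 → 701 → 2104 → 1052 → 526 → 263 → 790 → 395 → 1186 → 593 → 1780 → 890 → 445 → 1336 → 668 → 334 → 167 → 502 → 251 → 754 → 377 → 1132 → 566 → 283 → 850 → 425 → 1276 → 638 → 319 → 958 → 479 → 1438 → 719 → 2158 → 1079 → 3238 → 1619 → 4858 → 2429 → 7288 → 3644 → 1822 → 911 → 2734 → 1367 → 4102 → 2051 → 6154 → 3077 → 9232 → 4616 → 2308 → 1154 → 577 → 1732 → 866 → 433 → 1300 → 650 → 325 → 976 → 488 → 244 → 122 → 61 → 184 → 92 → 46 → 23 → 70 → 35 → 106 → 53 → 160 → 80 → 40 → 20 → 10 → 5 → 16 → 8 → 4 → 2 → 1
Total steps = 86

86 steps


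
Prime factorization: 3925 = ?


3925 / 5 = 785
785 / 5 = 157
157 / 157 = 1
3925 = 5^2 × 157


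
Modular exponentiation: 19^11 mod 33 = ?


19^1 mod 33 = 19
19^2 mod 33 = 31
19^3 mod 33 = 28
19^4 mod 33 = 4
19^5 mod 33 = 10
19^6 mod 33 = 25
19^7 mod 33 = 13
19^8 mod 33 = 16
19^9 mod 33 = 7
19^10 mod 33 = 1
19^11 mod 33 = 19


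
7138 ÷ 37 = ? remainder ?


7138 = 37 * 192 + 34
Check: 7104 + 34 = 7138

q = 192, r = 34


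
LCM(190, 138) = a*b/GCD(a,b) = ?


GCD(190, 138) = 2
LCM = 190*138/2 = 26220/2 = 13110

LCM = 13110


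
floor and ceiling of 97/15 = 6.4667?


97/15 = 6.4667
floor = 6
ceil = 7

floor = 6, ceil = 7


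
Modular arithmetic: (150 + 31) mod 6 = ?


150 + 31 = 181
181 mod 6 = 1


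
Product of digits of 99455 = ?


9 × 9 × 4 × 5 × 5 = 8100


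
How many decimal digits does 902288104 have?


902288104 has 9 digits in base 10
floor(log10(902288104)) + 1 = floor(8.9553) + 1 = 9

9 digits (base 10)


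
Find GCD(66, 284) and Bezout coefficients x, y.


Tabular extended Euclidean (each row: r = 66*s + 284*t):
r=66, s=1, t=0
r=284, s=0, t=1
q=0: r=66, s=1, t=0   [66*(1) + 284*(0) = 66]
q=4: r=20, s=-4, t=1   [66*(-4) + 284*(1) = 20]
q=3: r=6, s=13, t=-3   [66*(13) + 284*(-3) = 6]
q=3: r=2, s=-43, t=10   [66*(-43) + 284*(10) = 2]
q=3: r=0, s=142, t=-33   [66*(142) + 284*(-33) = 0]
GCD = 2; from the row with r=2: x=-43, y=10
Check: 66*(-43) + 284*(10) = -2838 + 2840 = 2

GCD = 2, x = -43, y = 10


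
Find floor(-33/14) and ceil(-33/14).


-33/14 = -2.3571
floor = -3
ceil = -2

floor = -3, ceil = -2


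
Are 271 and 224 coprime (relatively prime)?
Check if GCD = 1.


Euclidean algorithm:
271 = 1 * 224 + 47
224 = 4 * 47 + 36
47 = 1 * 36 + 11
36 = 3 * 11 + 3
11 = 3 * 3 + 2
3 = 1 * 2 + 1
2 = 2 * 1 + 0
GCD(271, 224) = 1

Yes, coprime (GCD = 1)


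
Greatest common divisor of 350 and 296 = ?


350 = 1 * 296 + 54
296 = 5 * 54 + 26
54 = 2 * 26 + 2
26 = 13 * 2 + 0
GCD = 2


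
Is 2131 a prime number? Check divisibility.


Check divisors up to sqrt(2131) = 46.1628
No divisors found.
2131 is prime.

Yes, 2131 is prime


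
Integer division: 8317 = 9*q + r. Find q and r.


8317 = 9 * 924 + 1
Check: 8316 + 1 = 8317

q = 924, r = 1


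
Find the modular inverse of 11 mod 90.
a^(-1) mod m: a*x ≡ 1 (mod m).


Use the extended Euclidean algorithm on (90, 11); each row r = 90*s + 11*t:
r=90, s=1, t=0
r=11, s=0, t=1
q=8: r=2, s=1, t=-8   [90*(1) + 11*(-8) = 2]
q=5: r=1, s=-5, t=41   [90*(-5) + 11*(41) = 1]
q=2: r=0, s=11, t=-90   [90*(11) + 11*(-90) = 0]
GCD = 1 with t = 41, so 11*(41) ≡ 1 (mod 90)
Inverse = 41 mod 90 = 41
Check: 11 * 41 = 451 ≡ 1 (mod 90)

11^(-1) ≡ 41 (mod 90)


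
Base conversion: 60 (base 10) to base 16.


60 (base 10) = 60 (decimal)
60 (decimal) = 3C (base 16)


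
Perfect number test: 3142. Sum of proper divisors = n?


Proper divisors of 3142: 1, 2, 1571
Sum = 1 + 2 + 1571 = 1574

No, 3142 is not perfect (1574 ≠ 3142)


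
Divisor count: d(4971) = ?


4971 = 3^1 × 1657^1
d(4971) = (1+1) × (1+1) = 4

4 divisors


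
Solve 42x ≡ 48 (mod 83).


GCD(42, 83) = 1, unique solution
a^(-1) mod 83 = 2
x = 2 * 48 mod 83 = 13

x ≡ 13 (mod 83)


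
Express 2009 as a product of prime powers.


2009 / 7 = 287
287 / 7 = 41
41 / 41 = 1
2009 = 7^2 × 41


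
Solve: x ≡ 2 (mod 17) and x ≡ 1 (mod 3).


M = 17*3 = 51
M1 = M/17 = 3, M2 = M/3 = 17
M1^(-1) mod 17 = 6, M2^(-1) mod 3 = 2
x = 2*3*6 + 1*17*2 = 70
70 mod 51 = 19
Check: 19 mod 17 = 2 ✓, 19 mod 3 = 1 ✓

x ≡ 19 (mod 51)


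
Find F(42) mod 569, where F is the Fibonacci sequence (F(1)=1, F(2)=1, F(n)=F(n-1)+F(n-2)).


F(k) mod 569 for k=1..42:
1, 1, 2, 3, 5, 8, 13, 21, 34, 55, 89, 144, 233, 377, 41, 418, 459, 308, 198, 506, 135, 72, 207, 279, 486, 196, 113, 309, 422, 162, 15, 177, 192, 369, 561, 361, 353, 145, 498, 74, 3, 77
F(42) mod 569 = 77


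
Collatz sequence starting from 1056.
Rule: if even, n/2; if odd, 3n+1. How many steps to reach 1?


1056 → 528 → 264 → 132 → 66 → 33 → 100 → 50 → 25 → 76 → 38 → 19 → 58 → 29 → 88 → 44 → 22 → 11 → 34 → 17 → 52 → 26 → 13 → 40 → 20 → 10 → 5 → 16 → 8 → 4 → 2 → 1
Total steps = 31

31 steps


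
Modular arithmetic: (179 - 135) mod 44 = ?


179 - 135 = 44
44 mod 44 = 0


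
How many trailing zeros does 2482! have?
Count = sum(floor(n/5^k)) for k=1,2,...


floor(2482/5) = 496
floor(2482/25) = 99
floor(2482/125) = 19
floor(2482/625) = 3
Total = 617

617 trailing zeros


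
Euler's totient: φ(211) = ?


211 = 211
Prime factors: 211
φ(211) = 211 × (1-1/211)
= 211 × 210/211 = 210

φ(211) = 210


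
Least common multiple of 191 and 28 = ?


GCD(191, 28) = 1
LCM = 191*28/1 = 5348/1 = 5348

LCM = 5348


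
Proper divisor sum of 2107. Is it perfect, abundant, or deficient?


Proper divisors: 1, 7, 43, 49, 301
Sum = 1 + 7 + 43 + 49 + 301 = 401
401 < 2107 → deficient

s(2107) = 401 (deficient)


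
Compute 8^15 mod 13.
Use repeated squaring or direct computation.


8^1 mod 13 = 8
8^2 mod 13 = 12
8^3 mod 13 = 5
8^4 mod 13 = 1
8^5 mod 13 = 8
8^6 mod 13 = 12
8^7 mod 13 = 5
8^8 mod 13 = 1
8^9 mod 13 = 8
8^10 mod 13 = 12
8^11 mod 13 = 5
8^12 mod 13 = 1
8^13 mod 13 = 8
8^14 mod 13 = 12
8^15 mod 13 = 5


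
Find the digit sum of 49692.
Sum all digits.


4 + 9 + 6 + 9 + 2 = 30


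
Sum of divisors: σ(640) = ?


Divisors of 640: 1, 2, 4, 5, 8, 10, 16, 20, 32, 40, 64, 80, 128, 160, 320, 640
Sum = 1 + 2 + 4 + 5 + 8 + 10 + 16 + 20 + 32 + 40 + 64 + 80 + 128 + 160 + 320 + 640 = 1530

σ(640) = 1530


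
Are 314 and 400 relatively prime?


Euclidean algorithm:
400 = 1 * 314 + 86
314 = 3 * 86 + 56
86 = 1 * 56 + 30
56 = 1 * 30 + 26
30 = 1 * 26 + 4
26 = 6 * 4 + 2
4 = 2 * 2 + 0
GCD(314, 400) = 2

No, not coprime (GCD = 2)


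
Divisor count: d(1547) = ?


1547 = 7^1 × 13^1 × 17^1
d(1547) = (1+1) × (1+1) × (1+1) = 8

8 divisors


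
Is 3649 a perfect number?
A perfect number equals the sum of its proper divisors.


Proper divisors of 3649: 1, 41, 89
Sum = 1 + 41 + 89 = 131

No, 3649 is not perfect (131 ≠ 3649)


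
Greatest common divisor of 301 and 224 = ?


301 = 1 * 224 + 77
224 = 2 * 77 + 70
77 = 1 * 70 + 7
70 = 10 * 7 + 0
GCD = 7


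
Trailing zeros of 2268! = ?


floor(2268/5) = 453
floor(2268/25) = 90
floor(2268/125) = 18
floor(2268/625) = 3
Total = 564

564 trailing zeros


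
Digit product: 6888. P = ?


6 × 8 × 8 × 8 = 3072


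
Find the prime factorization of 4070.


4070 / 2 = 2035
2035 / 5 = 407
407 / 11 = 37
37 / 37 = 1
4070 = 2 × 5 × 11 × 37


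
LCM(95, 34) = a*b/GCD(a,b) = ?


GCD(95, 34) = 1
LCM = 95*34/1 = 3230/1 = 3230

LCM = 3230


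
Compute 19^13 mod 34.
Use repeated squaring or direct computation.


19^1 mod 34 = 19
19^2 mod 34 = 21
19^3 mod 34 = 25
19^4 mod 34 = 33
19^5 mod 34 = 15
19^6 mod 34 = 13
19^7 mod 34 = 9
19^8 mod 34 = 1
19^9 mod 34 = 19
19^10 mod 34 = 21
19^11 mod 34 = 25
19^12 mod 34 = 33
19^13 mod 34 = 15


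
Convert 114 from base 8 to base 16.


114 (base 8) = 76 (decimal)
76 (decimal) = 4C (base 16)


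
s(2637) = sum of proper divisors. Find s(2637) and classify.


Proper divisors: 1, 3, 9, 293, 879
Sum = 1 + 3 + 9 + 293 + 879 = 1185
1185 < 2637 → deficient

s(2637) = 1185 (deficient)


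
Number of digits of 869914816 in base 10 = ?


869914816 has 9 digits in base 10
floor(log10(869914816)) + 1 = floor(8.9395) + 1 = 9

9 digits (base 10)


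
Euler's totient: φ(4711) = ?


4711 = 7 × 673
Prime factors: 7, 673
φ(4711) = 4711 × (1-1/7) × (1-1/673)
= 4711 × 6/7 × 672/673 = 4032

φ(4711) = 4032


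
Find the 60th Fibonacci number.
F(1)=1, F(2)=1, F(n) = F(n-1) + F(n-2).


Sequence: 1, 1, 2, 3, 5, 8, 13, 21, 34, 55, 89, 144, 233, 377, 610, 987, 1597, 2584, 4181, 6765, 10946, 17711, 28657, 46368, 75025, 121393, 196418, 317811, 514229, 832040, 1346269, 2178309, 3524578, 5702887, 9227465, 14930352, 24157817, 39088169, 63245986, 102334155, 165580141, 267914296, 433494437, 701408733, 1134903170, 1836311903, 2971215073, 4807526976, 7778742049, 12586269025, 20365011074, 32951280099, 53316291173, 86267571272, 139583862445, 225851433717, 365435296162, 591286729879, 956722026041, 1548008755920
F(60) = 1548008755920
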